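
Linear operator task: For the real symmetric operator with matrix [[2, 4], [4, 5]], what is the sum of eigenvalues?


For a self-adjoint (symmetric) matrix, the eigenvalues are real.
The sum of eigenvalues equals the trace of the matrix.
trace = 2 + 5 = 7

7


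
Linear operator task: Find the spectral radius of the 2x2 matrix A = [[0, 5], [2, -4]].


For a 2x2 matrix, eigenvalues satisfy lambda^2 - (trace)*lambda + det = 0
trace = 0 + -4 = -4
det = 0*-4 - 5*2 = -10
discriminant = (-4)^2 - 4*(-10) = 56
spectral radius = max |eigenvalue| = 5.7417

5.7417


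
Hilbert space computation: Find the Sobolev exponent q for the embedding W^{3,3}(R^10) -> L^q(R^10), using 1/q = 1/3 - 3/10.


Using the Sobolev embedding formula: 1/q = 1/p - k/n
1/q = 1/3 - 3/10 = 1/30
q = 1/(1/30) = 30

30.0000


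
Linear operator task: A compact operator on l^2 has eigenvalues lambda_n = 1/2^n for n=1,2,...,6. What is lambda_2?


The eigenvalue formula gives lambda_2 = 1/2^2
= 1/4
= 0.2500

0.2500


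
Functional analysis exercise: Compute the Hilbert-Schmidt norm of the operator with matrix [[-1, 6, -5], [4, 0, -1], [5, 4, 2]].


The Hilbert-Schmidt norm is sqrt(sum of squares of all entries).
Sum of squares = (-1)^2 + 6^2 + (-5)^2 + 4^2 + 0^2 + (-1)^2 + 5^2 + 4^2 + 2^2
= 1 + 36 + 25 + 16 + 0 + 1 + 25 + 16 + 4 = 124
||T||_HS = sqrt(124) = 11.1355

11.1355


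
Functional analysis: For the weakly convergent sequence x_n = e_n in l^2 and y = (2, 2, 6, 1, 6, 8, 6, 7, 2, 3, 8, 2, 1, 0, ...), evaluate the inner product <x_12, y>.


x_12 = e_12 is the standard basis vector with 1 in position 12.
<x_12, y> = y_12 = 2
As n -> infinity, <x_n, y> -> 0, confirming weak convergence of (x_n) to 0.

2


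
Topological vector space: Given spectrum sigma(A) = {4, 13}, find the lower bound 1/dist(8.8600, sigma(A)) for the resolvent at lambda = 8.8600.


dist(8.8600, {4, 13}) = min(|8.8600 - 4|, |8.8600 - 13|)
= min(4.8600, 4.1400) = 4.1400
Resolvent bound = 1/4.1400 = 0.2415

0.2415


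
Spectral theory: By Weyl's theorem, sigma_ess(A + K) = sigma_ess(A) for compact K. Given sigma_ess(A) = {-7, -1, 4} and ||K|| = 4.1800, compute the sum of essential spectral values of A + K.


By Weyl's theorem, the essential spectrum is invariant under compact perturbations.
sigma_ess(A + K) = sigma_ess(A) = {-7, -1, 4}
Sum = -7 + -1 + 4 = -4

-4


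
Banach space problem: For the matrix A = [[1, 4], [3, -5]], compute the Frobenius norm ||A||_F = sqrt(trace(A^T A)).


||A||_F^2 = sum a_ij^2
= 1^2 + 4^2 + 3^2 + (-5)^2
= 1 + 16 + 9 + 25 = 51
||A||_F = sqrt(51) = 7.1414

7.1414


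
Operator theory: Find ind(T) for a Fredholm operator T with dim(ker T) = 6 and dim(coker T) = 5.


The Fredholm index is defined as ind(T) = dim(ker T) - dim(coker T)
= 6 - 5
= 1

1


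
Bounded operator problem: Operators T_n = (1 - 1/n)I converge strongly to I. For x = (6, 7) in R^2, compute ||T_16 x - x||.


T_16 x - x = (1 - 1/16)x - x = -x/16
||x|| = sqrt(85) = 9.2195
||T_16 x - x|| = ||x||/16 = 9.2195/16 = 0.5762

0.5762


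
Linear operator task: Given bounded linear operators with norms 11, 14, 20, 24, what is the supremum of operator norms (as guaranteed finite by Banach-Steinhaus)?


By the Uniform Boundedness Principle, the supremum of norms is finite.
sup_k ||T_k|| = max(11, 14, 20, 24) = 24

24


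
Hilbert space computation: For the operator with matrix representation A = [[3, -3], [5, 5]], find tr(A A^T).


trace(A * A^T) = sum of squares of all entries
= 3^2 + (-3)^2 + 5^2 + 5^2
= 9 + 9 + 25 + 25
= 68

68


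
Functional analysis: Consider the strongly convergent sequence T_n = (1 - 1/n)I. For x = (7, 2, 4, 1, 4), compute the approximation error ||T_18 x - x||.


T_18 x - x = (1 - 1/18)x - x = -x/18
||x|| = sqrt(86) = 9.2736
||T_18 x - x|| = ||x||/18 = 9.2736/18 = 0.5152

0.5152


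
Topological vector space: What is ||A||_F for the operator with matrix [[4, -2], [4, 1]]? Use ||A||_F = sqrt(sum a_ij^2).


||A||_F^2 = sum a_ij^2
= 4^2 + (-2)^2 + 4^2 + 1^2
= 16 + 4 + 16 + 1 = 37
||A||_F = sqrt(37) = 6.0828

6.0828


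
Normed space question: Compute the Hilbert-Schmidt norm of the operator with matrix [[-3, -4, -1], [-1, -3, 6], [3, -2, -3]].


The Hilbert-Schmidt norm is sqrt(sum of squares of all entries).
Sum of squares = (-3)^2 + (-4)^2 + (-1)^2 + (-1)^2 + (-3)^2 + 6^2 + 3^2 + (-2)^2 + (-3)^2
= 9 + 16 + 1 + 1 + 9 + 36 + 9 + 4 + 9 = 94
||T||_HS = sqrt(94) = 9.6954

9.6954


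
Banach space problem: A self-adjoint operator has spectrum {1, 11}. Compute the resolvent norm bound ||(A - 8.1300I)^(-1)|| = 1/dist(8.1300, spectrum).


dist(8.1300, {1, 11}) = min(|8.1300 - 1|, |8.1300 - 11|)
= min(7.1300, 2.8700) = 2.8700
Resolvent bound = 1/2.8700 = 0.3484

0.3484


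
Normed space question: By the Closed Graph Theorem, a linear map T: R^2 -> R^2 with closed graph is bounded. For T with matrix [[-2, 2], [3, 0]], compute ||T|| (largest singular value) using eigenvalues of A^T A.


A^T A = [[13, -4], [-4, 4]]
trace(A^T A) = 17, det(A^T A) = 36
discriminant = 17^2 - 4*36 = 145
Largest eigenvalue of A^T A = (trace + sqrt(disc))/2 = 14.5208
||T|| = sqrt(14.5208) = 3.8106

3.8106


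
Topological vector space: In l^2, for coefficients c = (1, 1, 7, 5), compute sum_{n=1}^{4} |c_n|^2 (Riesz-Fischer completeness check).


sum |c_n|^2 = 1^2 + 1^2 + 7^2 + 5^2
= 1 + 1 + 49 + 25
= 76

76


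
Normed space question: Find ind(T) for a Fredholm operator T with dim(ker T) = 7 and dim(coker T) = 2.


The Fredholm index is defined as ind(T) = dim(ker T) - dim(coker T)
= 7 - 2
= 5

5


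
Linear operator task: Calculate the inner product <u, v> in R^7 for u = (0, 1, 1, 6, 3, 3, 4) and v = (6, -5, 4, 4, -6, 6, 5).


Computing the standard inner product <u, v> = sum u_i * v_i
= 0*6 + 1*-5 + 1*4 + 6*4 + 3*-6 + 3*6 + 4*5
= 0 + -5 + 4 + 24 + -18 + 18 + 20
= 43

43


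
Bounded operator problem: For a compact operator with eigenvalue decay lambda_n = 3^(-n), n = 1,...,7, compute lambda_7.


The eigenvalue formula gives lambda_7 = 1/3^7
= 1/2187
= 4.5725e-04

4.5725e-04


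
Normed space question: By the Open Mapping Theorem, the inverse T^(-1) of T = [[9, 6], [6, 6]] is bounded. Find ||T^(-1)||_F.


det(T) = 9*6 - 6*6 = 18
T^(-1) = (1/18) * [[6, -6], [-6, 9]] = [[0.3333, -0.3333], [-0.3333, 0.5000]]
||T^(-1)||_F^2 = 0.3333^2 + (-0.3333)^2 + (-0.3333)^2 + 0.5000^2 = 0.5833
||T^(-1)||_F = sqrt(0.5833) = 0.7638

0.7638


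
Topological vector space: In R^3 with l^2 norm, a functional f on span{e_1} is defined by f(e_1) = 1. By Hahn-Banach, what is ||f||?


The norm of f is given by ||f|| = sup_{||x||=1} |f(x)|.
On span{e_1}, ||e_1|| = 1, so ||f|| = |f(e_1)| / ||e_1||
= |1| / 1 = 1.0000

1.0000


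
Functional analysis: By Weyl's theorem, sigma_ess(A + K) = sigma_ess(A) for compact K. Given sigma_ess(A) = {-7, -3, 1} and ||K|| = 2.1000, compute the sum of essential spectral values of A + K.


By Weyl's theorem, the essential spectrum is invariant under compact perturbations.
sigma_ess(A + K) = sigma_ess(A) = {-7, -3, 1}
Sum = -7 + -3 + 1 = -9

-9


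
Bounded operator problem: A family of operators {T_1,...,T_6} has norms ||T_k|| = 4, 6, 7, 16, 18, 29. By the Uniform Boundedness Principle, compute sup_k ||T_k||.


By the Uniform Boundedness Principle, the supremum of norms is finite.
sup_k ||T_k|| = max(4, 6, 7, 16, 18, 29) = 29

29


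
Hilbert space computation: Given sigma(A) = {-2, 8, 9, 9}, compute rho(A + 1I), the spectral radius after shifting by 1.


Spectrum of A + 1I = {-1, 9, 10, 10}
Spectral radius = max |lambda| over the shifted spectrum
= max(1, 9, 10, 10) = 10

10


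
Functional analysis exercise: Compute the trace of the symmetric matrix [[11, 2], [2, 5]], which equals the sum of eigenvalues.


For a self-adjoint (symmetric) matrix, the eigenvalues are real.
The sum of eigenvalues equals the trace of the matrix.
trace = 11 + 5 = 16

16


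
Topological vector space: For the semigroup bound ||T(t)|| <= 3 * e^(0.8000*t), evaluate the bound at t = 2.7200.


||T(2.7200)|| <= 3 * exp(0.8000 * 2.7200)
= 3 * exp(2.1760)
= 3 * 8.8110
= 26.4330

26.4330


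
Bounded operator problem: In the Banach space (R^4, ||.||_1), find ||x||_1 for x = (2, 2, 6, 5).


The l^1 norm equals the sum of absolute values of all components.
||x||_1 = 2 + 2 + 6 + 5
= 15

15.0000


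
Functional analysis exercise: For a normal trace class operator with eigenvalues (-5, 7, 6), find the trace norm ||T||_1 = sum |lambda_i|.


For a normal operator, singular values equal |eigenvalues|.
Trace norm = sum |lambda_i| = 5 + 7 + 6
= 18

18


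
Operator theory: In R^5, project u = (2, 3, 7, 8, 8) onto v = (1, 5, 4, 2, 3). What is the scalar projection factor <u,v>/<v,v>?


Computing <u,v> = 2*1 + 3*5 + 7*4 + 8*2 + 8*3 = 85
Computing <v,v> = 1^2 + 5^2 + 4^2 + 2^2 + 3^2 = 55
Projection coefficient = 85/55 = 1.5455

1.5455


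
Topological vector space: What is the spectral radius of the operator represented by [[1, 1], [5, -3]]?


For a 2x2 matrix, eigenvalues satisfy lambda^2 - (trace)*lambda + det = 0
trace = 1 + -3 = -2
det = 1*-3 - 1*5 = -8
discriminant = (-2)^2 - 4*(-8) = 36
spectral radius = max |eigenvalue| = 4.0000

4.0000


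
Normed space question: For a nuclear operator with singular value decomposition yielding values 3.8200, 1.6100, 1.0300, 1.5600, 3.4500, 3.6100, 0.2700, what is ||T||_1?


The nuclear norm is the sum of all singular values.
||T||_1 = 3.8200 + 1.6100 + 1.0300 + 1.5600 + 3.4500 + 3.6100 + 0.2700
= 15.3500

15.3500


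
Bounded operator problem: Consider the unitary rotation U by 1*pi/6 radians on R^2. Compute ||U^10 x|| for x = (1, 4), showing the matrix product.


U is a rotation by theta = 1*pi/6
U^10 = rotation by 10*theta = 10*pi/6
cos(10*pi/6) = 0.5000, sin(10*pi/6) = -0.8660
U^10 x = (0.5000 * 1 - -0.8660 * 4, -0.8660 * 1 + 0.5000 * 4)
= (3.9641, 1.1340)
||U^10 x|| = sqrt(3.9641^2 + 1.1340^2) = sqrt(17.0000) = 4.1231

4.1231


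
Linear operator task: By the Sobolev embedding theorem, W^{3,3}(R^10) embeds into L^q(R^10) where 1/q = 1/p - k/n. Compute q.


Using the Sobolev embedding formula: 1/q = 1/p - k/n
1/q = 1/3 - 3/10 = 1/30
q = 1/(1/30) = 30

30.0000


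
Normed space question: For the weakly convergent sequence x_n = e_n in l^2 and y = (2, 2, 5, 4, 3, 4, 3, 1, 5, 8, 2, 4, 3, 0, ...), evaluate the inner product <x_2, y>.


x_2 = e_2 is the standard basis vector with 1 in position 2.
<x_2, y> = y_2 = 2
As n -> infinity, <x_n, y> -> 0, confirming weak convergence of (x_n) to 0.

2


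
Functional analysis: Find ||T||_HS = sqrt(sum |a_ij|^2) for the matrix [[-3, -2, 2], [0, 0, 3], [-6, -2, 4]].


The Hilbert-Schmidt norm is sqrt(sum of squares of all entries).
Sum of squares = (-3)^2 + (-2)^2 + 2^2 + 0^2 + 0^2 + 3^2 + (-6)^2 + (-2)^2 + 4^2
= 9 + 4 + 4 + 0 + 0 + 9 + 36 + 4 + 16 = 82
||T||_HS = sqrt(82) = 9.0554

9.0554


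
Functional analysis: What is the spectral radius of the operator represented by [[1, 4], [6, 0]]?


For a 2x2 matrix, eigenvalues satisfy lambda^2 - (trace)*lambda + det = 0
trace = 1 + 0 = 1
det = 1*0 - 4*6 = -24
discriminant = 1^2 - 4*(-24) = 97
spectral radius = max |eigenvalue| = 5.4244

5.4244


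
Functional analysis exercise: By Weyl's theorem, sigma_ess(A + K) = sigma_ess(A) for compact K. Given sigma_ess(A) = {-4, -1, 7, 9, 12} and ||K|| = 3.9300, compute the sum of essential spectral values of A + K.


By Weyl's theorem, the essential spectrum is invariant under compact perturbations.
sigma_ess(A + K) = sigma_ess(A) = {-4, -1, 7, 9, 12}
Sum = -4 + -1 + 7 + 9 + 12 = 23

23


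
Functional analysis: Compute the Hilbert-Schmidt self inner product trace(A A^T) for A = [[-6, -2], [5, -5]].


trace(A * A^T) = sum of squares of all entries
= (-6)^2 + (-2)^2 + 5^2 + (-5)^2
= 36 + 4 + 25 + 25
= 90

90


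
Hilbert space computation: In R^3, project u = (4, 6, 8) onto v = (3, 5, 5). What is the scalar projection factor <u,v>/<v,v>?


Computing <u,v> = 4*3 + 6*5 + 8*5 = 82
Computing <v,v> = 3^2 + 5^2 + 5^2 = 59
Projection coefficient = 82/59 = 1.3898

1.3898


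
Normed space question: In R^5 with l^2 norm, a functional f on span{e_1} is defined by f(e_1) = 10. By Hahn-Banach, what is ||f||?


The norm of f is given by ||f|| = sup_{||x||=1} |f(x)|.
On span{e_1}, ||e_1|| = 1, so ||f|| = |f(e_1)| / ||e_1||
= |10| / 1 = 10.0000

10.0000


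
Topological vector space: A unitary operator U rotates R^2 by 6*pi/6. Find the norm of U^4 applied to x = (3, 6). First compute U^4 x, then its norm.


U is a rotation by theta = 6*pi/6
U^4 = rotation by 4*theta = 24*pi/6 = 0*pi/6 (mod 2*pi)
cos(0*pi/6) = 1.0000, sin(0*pi/6) = 0.0000
U^4 x = (1.0000 * 3 - 0.0000 * 6, 0.0000 * 3 + 1.0000 * 6)
= (3.0000, 6.0000)
||U^4 x|| = sqrt(3.0000^2 + 6.0000^2) = sqrt(45.0000) = 6.7082

6.7082


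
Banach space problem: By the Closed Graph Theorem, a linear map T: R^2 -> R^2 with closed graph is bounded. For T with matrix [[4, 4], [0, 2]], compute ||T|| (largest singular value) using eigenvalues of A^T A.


A^T A = [[16, 16], [16, 20]]
trace(A^T A) = 36, det(A^T A) = 64
discriminant = 36^2 - 4*64 = 1040
Largest eigenvalue of A^T A = (trace + sqrt(disc))/2 = 34.1245
||T|| = sqrt(34.1245) = 5.8416

5.8416


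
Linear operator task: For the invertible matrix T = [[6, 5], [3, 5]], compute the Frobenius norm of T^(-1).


det(T) = 6*5 - 5*3 = 15
T^(-1) = (1/15) * [[5, -5], [-3, 6]] = [[0.3333, -0.3333], [-0.2000, 0.4000]]
||T^(-1)||_F^2 = 0.3333^2 + (-0.3333)^2 + (-0.2000)^2 + 0.4000^2 = 0.4222
||T^(-1)||_F = sqrt(0.4222) = 0.6498

0.6498


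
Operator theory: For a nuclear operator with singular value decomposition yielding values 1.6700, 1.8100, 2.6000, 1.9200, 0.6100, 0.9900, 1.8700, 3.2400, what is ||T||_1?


The nuclear norm is the sum of all singular values.
||T||_1 = 1.6700 + 1.8100 + 2.6000 + 1.9200 + 0.6100 + 0.9900 + 1.8700 + 3.2400
= 14.7100

14.7100


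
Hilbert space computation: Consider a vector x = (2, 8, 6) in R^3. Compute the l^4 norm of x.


The l^4 norm = (sum |x_i|^4)^(1/4)
Sum of 4th powers = 16 + 4096 + 1296 = 5408
||x||_4 = (5408)^(1/4) = 8.5755

8.5755


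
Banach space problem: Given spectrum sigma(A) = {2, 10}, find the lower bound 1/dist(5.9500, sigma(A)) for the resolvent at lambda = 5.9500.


dist(5.9500, {2, 10}) = min(|5.9500 - 2|, |5.9500 - 10|)
= min(3.9500, 4.0500) = 3.9500
Resolvent bound = 1/3.9500 = 0.2532

0.2532


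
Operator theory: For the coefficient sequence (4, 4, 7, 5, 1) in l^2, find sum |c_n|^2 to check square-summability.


sum |c_n|^2 = 4^2 + 4^2 + 7^2 + 5^2 + 1^2
= 16 + 16 + 49 + 25 + 1
= 107

107


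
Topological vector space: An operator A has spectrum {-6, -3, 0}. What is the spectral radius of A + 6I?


Spectrum of A + 6I = {0, 3, 6}
Spectral radius = max |lambda| over the shifted spectrum
= max(0, 3, 6) = 6

6


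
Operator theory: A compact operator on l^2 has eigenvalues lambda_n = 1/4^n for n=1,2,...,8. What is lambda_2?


The eigenvalue formula gives lambda_2 = 1/4^2
= 1/16
= 0.0625

0.0625


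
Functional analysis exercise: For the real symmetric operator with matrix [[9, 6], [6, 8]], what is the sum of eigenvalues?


For a self-adjoint (symmetric) matrix, the eigenvalues are real.
The sum of eigenvalues equals the trace of the matrix.
trace = 9 + 8 = 17

17


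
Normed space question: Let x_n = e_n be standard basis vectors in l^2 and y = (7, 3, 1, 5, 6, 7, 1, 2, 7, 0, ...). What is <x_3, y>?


x_3 = e_3 is the standard basis vector with 1 in position 3.
<x_3, y> = y_3 = 1
As n -> infinity, <x_n, y> -> 0, confirming weak convergence of (x_n) to 0.

1


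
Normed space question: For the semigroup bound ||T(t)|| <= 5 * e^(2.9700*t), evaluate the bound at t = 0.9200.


||T(0.9200)|| <= 5 * exp(2.9700 * 0.9200)
= 5 * exp(2.7324)
= 5 * 15.3697
= 76.8487

76.8487


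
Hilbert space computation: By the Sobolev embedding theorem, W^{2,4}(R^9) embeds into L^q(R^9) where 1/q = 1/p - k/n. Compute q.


Using the Sobolev embedding formula: 1/q = 1/p - k/n
1/q = 1/4 - 2/9 = 1/36
q = 1/(1/36) = 36

36.0000


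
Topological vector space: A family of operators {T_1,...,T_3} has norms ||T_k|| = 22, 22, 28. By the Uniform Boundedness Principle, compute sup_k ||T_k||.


By the Uniform Boundedness Principle, the supremum of norms is finite.
sup_k ||T_k|| = max(22, 22, 28) = 28

28


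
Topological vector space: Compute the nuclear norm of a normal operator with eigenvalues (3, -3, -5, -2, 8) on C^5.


For a normal operator, singular values equal |eigenvalues|.
Trace norm = sum |lambda_i| = 3 + 3 + 5 + 2 + 8
= 21

21


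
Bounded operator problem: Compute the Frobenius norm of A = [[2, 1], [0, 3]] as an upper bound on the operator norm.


||A||_F^2 = sum a_ij^2
= 2^2 + 1^2 + 0^2 + 3^2
= 4 + 1 + 0 + 9 = 14
||A||_F = sqrt(14) = 3.7417

3.7417


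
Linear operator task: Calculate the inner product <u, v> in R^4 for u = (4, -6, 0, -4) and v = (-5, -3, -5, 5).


Computing the standard inner product <u, v> = sum u_i * v_i
= 4*-5 + -6*-3 + 0*-5 + -4*5
= -20 + 18 + 0 + -20
= -22

-22


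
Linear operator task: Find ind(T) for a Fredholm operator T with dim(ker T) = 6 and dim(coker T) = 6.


The Fredholm index is defined as ind(T) = dim(ker T) - dim(coker T)
= 6 - 6
= 0

0


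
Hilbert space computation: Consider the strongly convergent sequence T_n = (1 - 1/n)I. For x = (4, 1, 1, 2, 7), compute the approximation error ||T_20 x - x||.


T_20 x - x = (1 - 1/20)x - x = -x/20
||x|| = sqrt(71) = 8.4261
||T_20 x - x|| = ||x||/20 = 8.4261/20 = 0.4213

0.4213


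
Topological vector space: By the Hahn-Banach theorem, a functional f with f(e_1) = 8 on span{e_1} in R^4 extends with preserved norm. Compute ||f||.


The norm of f is given by ||f|| = sup_{||x||=1} |f(x)|.
On span{e_1}, ||e_1|| = 1, so ||f|| = |f(e_1)| / ||e_1||
= |8| / 1 = 8.0000

8.0000


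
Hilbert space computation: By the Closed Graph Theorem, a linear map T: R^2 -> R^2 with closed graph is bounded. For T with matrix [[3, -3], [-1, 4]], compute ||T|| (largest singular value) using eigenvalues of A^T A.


A^T A = [[10, -13], [-13, 25]]
trace(A^T A) = 35, det(A^T A) = 81
discriminant = 35^2 - 4*81 = 901
Largest eigenvalue of A^T A = (trace + sqrt(disc))/2 = 32.5083
||T|| = sqrt(32.5083) = 5.7016

5.7016


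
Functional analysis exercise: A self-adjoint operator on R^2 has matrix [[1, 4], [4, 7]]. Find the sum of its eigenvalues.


For a self-adjoint (symmetric) matrix, the eigenvalues are real.
The sum of eigenvalues equals the trace of the matrix.
trace = 1 + 7 = 8

8


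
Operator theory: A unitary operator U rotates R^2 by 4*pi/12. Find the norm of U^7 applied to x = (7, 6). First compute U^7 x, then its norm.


U is a rotation by theta = 4*pi/12
U^7 = rotation by 7*theta = 28*pi/12 = 4*pi/12 (mod 2*pi)
cos(4*pi/12) = 0.5000, sin(4*pi/12) = 0.8660
U^7 x = (0.5000 * 7 - 0.8660 * 6, 0.8660 * 7 + 0.5000 * 6)
= (-1.6962, 9.0622)
||U^7 x|| = sqrt((-1.6962)^2 + 9.0622^2) = sqrt(85.0000) = 9.2195

9.2195


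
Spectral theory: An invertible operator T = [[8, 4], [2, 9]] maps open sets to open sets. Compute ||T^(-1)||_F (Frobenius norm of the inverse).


det(T) = 8*9 - 4*2 = 64
T^(-1) = (1/64) * [[9, -4], [-2, 8]] = [[0.1406, -0.0625], [-0.0312, 0.1250]]
||T^(-1)||_F^2 = 0.1406^2 + (-0.0625)^2 + (-0.0312)^2 + 0.1250^2 = 0.0403
||T^(-1)||_F = sqrt(0.0403) = 0.2007

0.2007


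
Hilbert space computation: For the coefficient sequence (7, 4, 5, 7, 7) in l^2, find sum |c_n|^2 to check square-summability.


sum |c_n|^2 = 7^2 + 4^2 + 5^2 + 7^2 + 7^2
= 49 + 16 + 25 + 49 + 49
= 188

188


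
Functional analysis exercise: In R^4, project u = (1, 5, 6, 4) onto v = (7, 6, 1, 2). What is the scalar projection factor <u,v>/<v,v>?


Computing <u,v> = 1*7 + 5*6 + 6*1 + 4*2 = 51
Computing <v,v> = 7^2 + 6^2 + 1^2 + 2^2 = 90
Projection coefficient = 51/90 = 0.5667

0.5667


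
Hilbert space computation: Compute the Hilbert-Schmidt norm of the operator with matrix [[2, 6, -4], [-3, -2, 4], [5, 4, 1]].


The Hilbert-Schmidt norm is sqrt(sum of squares of all entries).
Sum of squares = 2^2 + 6^2 + (-4)^2 + (-3)^2 + (-2)^2 + 4^2 + 5^2 + 4^2 + 1^2
= 4 + 36 + 16 + 9 + 4 + 16 + 25 + 16 + 1 = 127
||T||_HS = sqrt(127) = 11.2694

11.2694


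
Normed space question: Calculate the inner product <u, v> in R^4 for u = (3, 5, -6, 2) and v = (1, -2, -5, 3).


Computing the standard inner product <u, v> = sum u_i * v_i
= 3*1 + 5*-2 + -6*-5 + 2*3
= 3 + -10 + 30 + 6
= 29

29


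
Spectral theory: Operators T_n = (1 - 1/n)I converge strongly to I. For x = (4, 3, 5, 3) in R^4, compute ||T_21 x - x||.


T_21 x - x = (1 - 1/21)x - x = -x/21
||x|| = sqrt(59) = 7.6811
||T_21 x - x|| = ||x||/21 = 7.6811/21 = 0.3658

0.3658


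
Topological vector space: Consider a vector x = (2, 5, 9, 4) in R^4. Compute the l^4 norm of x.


The l^4 norm = (sum |x_i|^4)^(1/4)
Sum of 4th powers = 16 + 625 + 6561 + 256 = 7458
||x||_4 = (7458)^(1/4) = 9.2930

9.2930


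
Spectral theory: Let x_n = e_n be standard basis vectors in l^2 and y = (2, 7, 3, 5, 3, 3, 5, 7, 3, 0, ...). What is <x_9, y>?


x_9 = e_9 is the standard basis vector with 1 in position 9.
<x_9, y> = y_9 = 3
As n -> infinity, <x_n, y> -> 0, confirming weak convergence of (x_n) to 0.

3


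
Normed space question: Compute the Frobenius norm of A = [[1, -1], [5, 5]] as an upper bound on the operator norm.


||A||_F^2 = sum a_ij^2
= 1^2 + (-1)^2 + 5^2 + 5^2
= 1 + 1 + 25 + 25 = 52
||A||_F = sqrt(52) = 7.2111

7.2111


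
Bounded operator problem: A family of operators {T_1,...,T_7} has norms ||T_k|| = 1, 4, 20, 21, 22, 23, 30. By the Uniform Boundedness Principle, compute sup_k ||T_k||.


By the Uniform Boundedness Principle, the supremum of norms is finite.
sup_k ||T_k|| = max(1, 4, 20, 21, 22, 23, 30) = 30

30


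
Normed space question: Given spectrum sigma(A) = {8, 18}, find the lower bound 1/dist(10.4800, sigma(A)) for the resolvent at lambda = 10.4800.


dist(10.4800, {8, 18}) = min(|10.4800 - 8|, |10.4800 - 18|)
= min(2.4800, 7.5200) = 2.4800
Resolvent bound = 1/2.4800 = 0.4032

0.4032


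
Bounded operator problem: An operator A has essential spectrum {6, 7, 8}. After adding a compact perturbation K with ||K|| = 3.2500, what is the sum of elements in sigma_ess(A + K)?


By Weyl's theorem, the essential spectrum is invariant under compact perturbations.
sigma_ess(A + K) = sigma_ess(A) = {6, 7, 8}
Sum = 6 + 7 + 8 = 21

21


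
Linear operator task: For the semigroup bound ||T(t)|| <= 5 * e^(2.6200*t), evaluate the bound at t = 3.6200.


||T(3.6200)|| <= 5 * exp(2.6200 * 3.6200)
= 5 * exp(9.4844)
= 5 * 13152.9323
= 65764.6614

65764.6614


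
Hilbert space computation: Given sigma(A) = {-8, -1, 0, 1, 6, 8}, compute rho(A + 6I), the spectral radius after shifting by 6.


Spectrum of A + 6I = {-2, 5, 6, 7, 12, 14}
Spectral radius = max |lambda| over the shifted spectrum
= max(2, 5, 6, 7, 12, 14) = 14

14


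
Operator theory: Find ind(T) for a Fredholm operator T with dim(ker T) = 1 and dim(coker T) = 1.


The Fredholm index is defined as ind(T) = dim(ker T) - dim(coker T)
= 1 - 1
= 0

0


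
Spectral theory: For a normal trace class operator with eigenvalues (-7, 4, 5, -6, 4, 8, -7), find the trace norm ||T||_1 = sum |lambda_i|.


For a normal operator, singular values equal |eigenvalues|.
Trace norm = sum |lambda_i| = 7 + 4 + 5 + 6 + 4 + 8 + 7
= 41

41


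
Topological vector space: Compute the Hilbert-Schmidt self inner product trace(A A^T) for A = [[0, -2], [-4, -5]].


trace(A * A^T) = sum of squares of all entries
= 0^2 + (-2)^2 + (-4)^2 + (-5)^2
= 0 + 4 + 16 + 25
= 45

45


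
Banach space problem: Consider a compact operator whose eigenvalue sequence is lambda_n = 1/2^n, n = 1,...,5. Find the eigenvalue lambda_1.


The eigenvalue formula gives lambda_1 = 1/2^1
= 1/2
= 0.5000

0.5000


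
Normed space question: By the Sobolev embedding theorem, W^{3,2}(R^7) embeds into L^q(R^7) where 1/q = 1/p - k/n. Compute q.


Using the Sobolev embedding formula: 1/q = 1/p - k/n
1/q = 1/2 - 3/7 = 1/14
q = 1/(1/14) = 14

14.0000


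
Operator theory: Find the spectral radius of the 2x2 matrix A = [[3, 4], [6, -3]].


For a 2x2 matrix, eigenvalues satisfy lambda^2 - (trace)*lambda + det = 0
trace = 3 + -3 = 0
det = 3*-3 - 4*6 = -33
discriminant = 0^2 - 4*(-33) = 132
spectral radius = max |eigenvalue| = 5.7446

5.7446


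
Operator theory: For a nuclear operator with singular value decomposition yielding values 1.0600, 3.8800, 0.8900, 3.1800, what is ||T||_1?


The nuclear norm is the sum of all singular values.
||T||_1 = 1.0600 + 3.8800 + 0.8900 + 3.1800
= 9.0100

9.0100


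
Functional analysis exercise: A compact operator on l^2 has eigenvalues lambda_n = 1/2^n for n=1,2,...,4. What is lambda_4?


The eigenvalue formula gives lambda_4 = 1/2^4
= 1/16
= 0.0625

0.0625


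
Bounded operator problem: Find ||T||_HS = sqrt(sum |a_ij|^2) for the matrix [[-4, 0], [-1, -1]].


The Hilbert-Schmidt norm is sqrt(sum of squares of all entries).
Sum of squares = (-4)^2 + 0^2 + (-1)^2 + (-1)^2
= 16 + 0 + 1 + 1 = 18
||T||_HS = sqrt(18) = 4.2426

4.2426


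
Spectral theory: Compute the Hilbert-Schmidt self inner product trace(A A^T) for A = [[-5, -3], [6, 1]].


trace(A * A^T) = sum of squares of all entries
= (-5)^2 + (-3)^2 + 6^2 + 1^2
= 25 + 9 + 36 + 1
= 71

71


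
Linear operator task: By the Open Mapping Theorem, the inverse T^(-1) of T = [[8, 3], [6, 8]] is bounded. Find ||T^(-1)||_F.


det(T) = 8*8 - 3*6 = 46
T^(-1) = (1/46) * [[8, -3], [-6, 8]] = [[0.1739, -0.0652], [-0.1304, 0.1739]]
||T^(-1)||_F^2 = 0.1739^2 + (-0.0652)^2 + (-0.1304)^2 + 0.1739^2 = 0.0818
||T^(-1)||_F = sqrt(0.0818) = 0.2859

0.2859


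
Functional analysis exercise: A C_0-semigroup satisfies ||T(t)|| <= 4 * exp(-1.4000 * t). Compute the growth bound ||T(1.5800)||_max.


||T(1.5800)|| <= 4 * exp(-1.4000 * 1.5800)
= 4 * exp(-2.2120)
= 4 * 0.1095
= 0.4379

0.4379


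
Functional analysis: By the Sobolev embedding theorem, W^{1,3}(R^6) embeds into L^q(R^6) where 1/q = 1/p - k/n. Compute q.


Using the Sobolev embedding formula: 1/q = 1/p - k/n
1/q = 1/3 - 1/6 = 1/6
q = 1/(1/6) = 6

6.0000


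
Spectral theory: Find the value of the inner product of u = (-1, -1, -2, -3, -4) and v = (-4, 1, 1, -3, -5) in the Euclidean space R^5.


Computing the standard inner product <u, v> = sum u_i * v_i
= -1*-4 + -1*1 + -2*1 + -3*-3 + -4*-5
= 4 + -1 + -2 + 9 + 20
= 30

30


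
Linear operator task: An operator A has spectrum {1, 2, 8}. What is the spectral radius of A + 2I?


Spectrum of A + 2I = {3, 4, 10}
Spectral radius = max |lambda| over the shifted spectrum
= max(3, 4, 10) = 10

10


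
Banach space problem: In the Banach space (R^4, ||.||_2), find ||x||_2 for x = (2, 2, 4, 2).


The l^2 norm = (sum |x_i|^2)^(1/2)
Sum of 2th powers = 4 + 4 + 16 + 4 = 28
||x||_2 = (28)^(1/2) = 5.2915

5.2915


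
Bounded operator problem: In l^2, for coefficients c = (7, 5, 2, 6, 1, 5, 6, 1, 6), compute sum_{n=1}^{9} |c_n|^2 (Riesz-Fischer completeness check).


sum |c_n|^2 = 7^2 + 5^2 + 2^2 + 6^2 + 1^2 + 5^2 + 6^2 + 1^2 + 6^2
= 49 + 25 + 4 + 36 + 1 + 25 + 36 + 1 + 36
= 213

213


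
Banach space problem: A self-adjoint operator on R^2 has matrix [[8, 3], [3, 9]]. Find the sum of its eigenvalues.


For a self-adjoint (symmetric) matrix, the eigenvalues are real.
The sum of eigenvalues equals the trace of the matrix.
trace = 8 + 9 = 17

17


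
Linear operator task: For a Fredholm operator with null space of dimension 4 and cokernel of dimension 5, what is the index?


The Fredholm index is defined as ind(T) = dim(ker T) - dim(coker T)
= 4 - 5
= -1

-1


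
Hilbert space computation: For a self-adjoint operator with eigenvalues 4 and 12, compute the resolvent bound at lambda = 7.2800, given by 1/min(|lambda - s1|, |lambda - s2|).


dist(7.2800, {4, 12}) = min(|7.2800 - 4|, |7.2800 - 12|)
= min(3.2800, 4.7200) = 3.2800
Resolvent bound = 1/3.2800 = 0.3049

0.3049


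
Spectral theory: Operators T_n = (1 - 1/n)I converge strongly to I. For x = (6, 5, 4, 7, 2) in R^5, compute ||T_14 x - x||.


T_14 x - x = (1 - 1/14)x - x = -x/14
||x|| = sqrt(130) = 11.4018
||T_14 x - x|| = ||x||/14 = 11.4018/14 = 0.8144

0.8144


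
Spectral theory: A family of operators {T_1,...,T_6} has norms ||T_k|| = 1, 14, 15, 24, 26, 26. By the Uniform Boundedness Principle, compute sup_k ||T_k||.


By the Uniform Boundedness Principle, the supremum of norms is finite.
sup_k ||T_k|| = max(1, 14, 15, 24, 26, 26) = 26

26


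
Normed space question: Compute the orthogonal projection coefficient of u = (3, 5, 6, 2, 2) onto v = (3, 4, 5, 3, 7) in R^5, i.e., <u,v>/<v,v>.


Computing <u,v> = 3*3 + 5*4 + 6*5 + 2*3 + 2*7 = 79
Computing <v,v> = 3^2 + 4^2 + 5^2 + 3^2 + 7^2 = 108
Projection coefficient = 79/108 = 0.7315

0.7315


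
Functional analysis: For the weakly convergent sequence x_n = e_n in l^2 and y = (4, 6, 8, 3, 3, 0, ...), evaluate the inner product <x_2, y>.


x_2 = e_2 is the standard basis vector with 1 in position 2.
<x_2, y> = y_2 = 6
As n -> infinity, <x_n, y> -> 0, confirming weak convergence of (x_n) to 0.

6


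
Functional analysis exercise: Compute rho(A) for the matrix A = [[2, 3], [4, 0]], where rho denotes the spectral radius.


For a 2x2 matrix, eigenvalues satisfy lambda^2 - (trace)*lambda + det = 0
trace = 2 + 0 = 2
det = 2*0 - 3*4 = -12
discriminant = 2^2 - 4*(-12) = 52
spectral radius = max |eigenvalue| = 4.6056

4.6056


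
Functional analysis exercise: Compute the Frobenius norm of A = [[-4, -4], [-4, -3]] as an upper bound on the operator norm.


||A||_F^2 = sum a_ij^2
= (-4)^2 + (-4)^2 + (-4)^2 + (-3)^2
= 16 + 16 + 16 + 9 = 57
||A||_F = sqrt(57) = 7.5498

7.5498


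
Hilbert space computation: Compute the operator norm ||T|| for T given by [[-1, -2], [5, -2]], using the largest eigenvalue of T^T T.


A^T A = [[26, -8], [-8, 8]]
trace(A^T A) = 34, det(A^T A) = 144
discriminant = 34^2 - 4*144 = 580
Largest eigenvalue of A^T A = (trace + sqrt(disc))/2 = 29.0416
||T|| = sqrt(29.0416) = 5.3890

5.3890


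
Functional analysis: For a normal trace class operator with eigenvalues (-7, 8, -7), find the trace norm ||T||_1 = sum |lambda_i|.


For a normal operator, singular values equal |eigenvalues|.
Trace norm = sum |lambda_i| = 7 + 8 + 7
= 22

22


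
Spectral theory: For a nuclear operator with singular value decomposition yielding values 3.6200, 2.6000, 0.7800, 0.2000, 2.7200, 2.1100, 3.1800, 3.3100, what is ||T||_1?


The nuclear norm is the sum of all singular values.
||T||_1 = 3.6200 + 2.6000 + 0.7800 + 0.2000 + 2.7200 + 2.1100 + 3.1800 + 3.3100
= 18.5200

18.5200


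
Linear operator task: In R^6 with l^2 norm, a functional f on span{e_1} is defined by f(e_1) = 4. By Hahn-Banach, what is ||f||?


The norm of f is given by ||f|| = sup_{||x||=1} |f(x)|.
On span{e_1}, ||e_1|| = 1, so ||f|| = |f(e_1)| / ||e_1||
= |4| / 1 = 4.0000

4.0000


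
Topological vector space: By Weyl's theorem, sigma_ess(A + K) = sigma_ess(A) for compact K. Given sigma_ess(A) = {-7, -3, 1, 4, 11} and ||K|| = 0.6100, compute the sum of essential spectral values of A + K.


By Weyl's theorem, the essential spectrum is invariant under compact perturbations.
sigma_ess(A + K) = sigma_ess(A) = {-7, -3, 1, 4, 11}
Sum = -7 + -3 + 1 + 4 + 11 = 6

6


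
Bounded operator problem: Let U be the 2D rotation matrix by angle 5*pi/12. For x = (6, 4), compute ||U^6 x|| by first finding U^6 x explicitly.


U is a rotation by theta = 5*pi/12
U^6 = rotation by 6*theta = 30*pi/12 = 6*pi/12 (mod 2*pi)
cos(6*pi/12) = 0.0000, sin(6*pi/12) = 1.0000
U^6 x = (0.0000 * 6 - 1.0000 * 4, 1.0000 * 6 + 0.0000 * 4)
= (-4.0000, 6.0000)
||U^6 x|| = sqrt((-4.0000)^2 + 6.0000^2) = sqrt(52.0000) = 7.2111

7.2111


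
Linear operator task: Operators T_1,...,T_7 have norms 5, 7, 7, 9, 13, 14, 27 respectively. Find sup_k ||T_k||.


By the Uniform Boundedness Principle, the supremum of norms is finite.
sup_k ||T_k|| = max(5, 7, 7, 9, 13, 14, 27) = 27

27


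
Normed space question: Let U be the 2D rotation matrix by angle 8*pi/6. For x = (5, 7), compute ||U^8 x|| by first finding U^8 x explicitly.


U is a rotation by theta = 8*pi/6
U^8 = rotation by 8*theta = 64*pi/6 = 4*pi/6 (mod 2*pi)
cos(4*pi/6) = -0.5000, sin(4*pi/6) = 0.8660
U^8 x = (-0.5000 * 5 - 0.8660 * 7, 0.8660 * 5 + -0.5000 * 7)
= (-8.5622, 0.8301)
||U^8 x|| = sqrt((-8.5622)^2 + 0.8301^2) = sqrt(74.0000) = 8.6023

8.6023


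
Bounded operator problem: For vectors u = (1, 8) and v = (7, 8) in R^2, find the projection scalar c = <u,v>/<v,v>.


Computing <u,v> = 1*7 + 8*8 = 71
Computing <v,v> = 7^2 + 8^2 = 113
Projection coefficient = 71/113 = 0.6283

0.6283


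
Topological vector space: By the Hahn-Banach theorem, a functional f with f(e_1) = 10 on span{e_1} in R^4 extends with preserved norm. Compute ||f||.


The norm of f is given by ||f|| = sup_{||x||=1} |f(x)|.
On span{e_1}, ||e_1|| = 1, so ||f|| = |f(e_1)| / ||e_1||
= |10| / 1 = 10.0000

10.0000


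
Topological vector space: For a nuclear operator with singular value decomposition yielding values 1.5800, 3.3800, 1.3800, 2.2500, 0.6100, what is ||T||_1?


The nuclear norm is the sum of all singular values.
||T||_1 = 1.5800 + 3.3800 + 1.3800 + 2.2500 + 0.6100
= 9.2000

9.2000


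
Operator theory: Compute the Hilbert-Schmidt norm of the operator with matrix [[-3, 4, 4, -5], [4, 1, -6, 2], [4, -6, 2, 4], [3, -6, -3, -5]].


The Hilbert-Schmidt norm is sqrt(sum of squares of all entries).
Sum of squares = (-3)^2 + 4^2 + 4^2 + (-5)^2 + 4^2 + 1^2 + (-6)^2 + 2^2 + 4^2 + (-6)^2 + 2^2 + 4^2 + 3^2 + (-6)^2 + (-3)^2 + (-5)^2
= 9 + 16 + 16 + 25 + 16 + 1 + 36 + 4 + 16 + 36 + 4 + 16 + 9 + 36 + 9 + 25 = 274
||T||_HS = sqrt(274) = 16.5529

16.5529


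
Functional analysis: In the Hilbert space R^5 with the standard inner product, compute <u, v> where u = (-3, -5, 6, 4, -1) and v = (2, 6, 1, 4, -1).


Computing the standard inner product <u, v> = sum u_i * v_i
= -3*2 + -5*6 + 6*1 + 4*4 + -1*-1
= -6 + -30 + 6 + 16 + 1
= -13

-13


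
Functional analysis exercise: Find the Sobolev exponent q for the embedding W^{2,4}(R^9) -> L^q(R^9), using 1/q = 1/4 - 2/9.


Using the Sobolev embedding formula: 1/q = 1/p - k/n
1/q = 1/4 - 2/9 = 1/36
q = 1/(1/36) = 36

36.0000


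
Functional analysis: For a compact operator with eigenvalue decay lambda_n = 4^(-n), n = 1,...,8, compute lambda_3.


The eigenvalue formula gives lambda_3 = 1/4^3
= 1/64
= 0.0156

0.0156


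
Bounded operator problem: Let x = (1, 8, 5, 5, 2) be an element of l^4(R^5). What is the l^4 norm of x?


The l^4 norm = (sum |x_i|^4)^(1/4)
Sum of 4th powers = 1 + 4096 + 625 + 625 + 16 = 5363
||x||_4 = (5363)^(1/4) = 8.5576

8.5576


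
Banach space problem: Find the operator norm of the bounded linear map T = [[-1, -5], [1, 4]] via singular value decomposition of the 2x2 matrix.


A^T A = [[2, 9], [9, 41]]
trace(A^T A) = 43, det(A^T A) = 1
discriminant = 43^2 - 4*1 = 1845
Largest eigenvalue of A^T A = (trace + sqrt(disc))/2 = 42.9767
||T|| = sqrt(42.9767) = 6.5557

6.5557


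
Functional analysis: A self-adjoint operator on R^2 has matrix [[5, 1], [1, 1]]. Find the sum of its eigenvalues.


For a self-adjoint (symmetric) matrix, the eigenvalues are real.
The sum of eigenvalues equals the trace of the matrix.
trace = 5 + 1 = 6

6


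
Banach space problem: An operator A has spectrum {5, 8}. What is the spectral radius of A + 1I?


Spectrum of A + 1I = {6, 9}
Spectral radius = max |lambda| over the shifted spectrum
= max(6, 9) = 9

9


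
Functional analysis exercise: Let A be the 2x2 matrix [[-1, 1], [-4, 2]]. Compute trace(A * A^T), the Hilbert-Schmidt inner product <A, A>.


trace(A * A^T) = sum of squares of all entries
= (-1)^2 + 1^2 + (-4)^2 + 2^2
= 1 + 1 + 16 + 4
= 22

22


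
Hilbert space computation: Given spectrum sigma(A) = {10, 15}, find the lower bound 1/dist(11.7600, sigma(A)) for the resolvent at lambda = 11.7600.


dist(11.7600, {10, 15}) = min(|11.7600 - 10|, |11.7600 - 15|)
= min(1.7600, 3.2400) = 1.7600
Resolvent bound = 1/1.7600 = 0.5682

0.5682


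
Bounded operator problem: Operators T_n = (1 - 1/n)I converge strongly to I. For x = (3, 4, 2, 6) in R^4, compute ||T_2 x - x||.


T_2 x - x = (1 - 1/2)x - x = -x/2
||x|| = sqrt(65) = 8.0623
||T_2 x - x|| = ||x||/2 = 8.0623/2 = 4.0311

4.0311


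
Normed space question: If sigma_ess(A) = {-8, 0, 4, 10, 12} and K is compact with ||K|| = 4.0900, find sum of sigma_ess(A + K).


By Weyl's theorem, the essential spectrum is invariant under compact perturbations.
sigma_ess(A + K) = sigma_ess(A) = {-8, 0, 4, 10, 12}
Sum = -8 + 0 + 4 + 10 + 12 = 18

18


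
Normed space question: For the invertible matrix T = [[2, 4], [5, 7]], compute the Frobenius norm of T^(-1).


det(T) = 2*7 - 4*5 = -6
T^(-1) = (1/-6) * [[7, -4], [-5, 2]] = [[-1.1667, 0.6667], [0.8333, -0.3333]]
||T^(-1)||_F^2 = (-1.1667)^2 + 0.6667^2 + 0.8333^2 + (-0.3333)^2 = 2.6111
||T^(-1)||_F = sqrt(2.6111) = 1.6159

1.6159


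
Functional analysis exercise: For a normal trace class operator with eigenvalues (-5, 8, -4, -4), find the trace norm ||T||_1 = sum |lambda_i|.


For a normal operator, singular values equal |eigenvalues|.
Trace norm = sum |lambda_i| = 5 + 8 + 4 + 4
= 21

21


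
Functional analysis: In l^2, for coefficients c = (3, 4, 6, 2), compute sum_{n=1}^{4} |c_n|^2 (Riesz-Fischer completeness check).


sum |c_n|^2 = 3^2 + 4^2 + 6^2 + 2^2
= 9 + 16 + 36 + 4
= 65

65


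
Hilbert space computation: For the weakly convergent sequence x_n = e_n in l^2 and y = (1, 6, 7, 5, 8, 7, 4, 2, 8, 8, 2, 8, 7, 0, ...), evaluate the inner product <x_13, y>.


x_13 = e_13 is the standard basis vector with 1 in position 13.
<x_13, y> = y_13 = 7
As n -> infinity, <x_n, y> -> 0, confirming weak convergence of (x_n) to 0.

7


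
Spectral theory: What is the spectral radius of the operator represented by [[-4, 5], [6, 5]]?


For a 2x2 matrix, eigenvalues satisfy lambda^2 - (trace)*lambda + det = 0
trace = -4 + 5 = 1
det = -4*5 - 5*6 = -50
discriminant = 1^2 - 4*(-50) = 201
spectral radius = max |eigenvalue| = 7.5887

7.5887


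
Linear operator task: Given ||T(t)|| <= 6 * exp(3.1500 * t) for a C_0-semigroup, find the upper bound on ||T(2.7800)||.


||T(2.7800)|| <= 6 * exp(3.1500 * 2.7800)
= 6 * exp(8.7570)
= 6 * 6355.0179
= 38130.1074

38130.1074


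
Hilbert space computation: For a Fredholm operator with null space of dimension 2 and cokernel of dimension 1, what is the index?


The Fredholm index is defined as ind(T) = dim(ker T) - dim(coker T)
= 2 - 1
= 1

1


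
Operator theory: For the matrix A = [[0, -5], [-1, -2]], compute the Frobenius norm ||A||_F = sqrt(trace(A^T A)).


||A||_F^2 = sum a_ij^2
= 0^2 + (-5)^2 + (-1)^2 + (-2)^2
= 0 + 25 + 1 + 4 = 30
||A||_F = sqrt(30) = 5.4772

5.4772


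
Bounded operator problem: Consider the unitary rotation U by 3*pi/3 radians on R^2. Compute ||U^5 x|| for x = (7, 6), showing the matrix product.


U is a rotation by theta = 3*pi/3
U^5 = rotation by 5*theta = 15*pi/3 = 3*pi/3 (mod 2*pi)
cos(3*pi/3) = -1.0000, sin(3*pi/3) = 0.0000
U^5 x = (-1.0000 * 7 - 0.0000 * 6, 0.0000 * 7 + -1.0000 * 6)
= (-7.0000, -6.0000)
||U^5 x|| = sqrt((-7.0000)^2 + (-6.0000)^2) = sqrt(85.0000) = 9.2195

9.2195


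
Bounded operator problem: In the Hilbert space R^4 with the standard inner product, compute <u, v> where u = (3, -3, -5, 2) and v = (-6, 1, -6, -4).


Computing the standard inner product <u, v> = sum u_i * v_i
= 3*-6 + -3*1 + -5*-6 + 2*-4
= -18 + -3 + 30 + -8
= 1

1


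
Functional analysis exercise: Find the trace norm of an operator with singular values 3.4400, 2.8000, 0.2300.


The nuclear norm is the sum of all singular values.
||T||_1 = 3.4400 + 2.8000 + 0.2300
= 6.4700

6.4700
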